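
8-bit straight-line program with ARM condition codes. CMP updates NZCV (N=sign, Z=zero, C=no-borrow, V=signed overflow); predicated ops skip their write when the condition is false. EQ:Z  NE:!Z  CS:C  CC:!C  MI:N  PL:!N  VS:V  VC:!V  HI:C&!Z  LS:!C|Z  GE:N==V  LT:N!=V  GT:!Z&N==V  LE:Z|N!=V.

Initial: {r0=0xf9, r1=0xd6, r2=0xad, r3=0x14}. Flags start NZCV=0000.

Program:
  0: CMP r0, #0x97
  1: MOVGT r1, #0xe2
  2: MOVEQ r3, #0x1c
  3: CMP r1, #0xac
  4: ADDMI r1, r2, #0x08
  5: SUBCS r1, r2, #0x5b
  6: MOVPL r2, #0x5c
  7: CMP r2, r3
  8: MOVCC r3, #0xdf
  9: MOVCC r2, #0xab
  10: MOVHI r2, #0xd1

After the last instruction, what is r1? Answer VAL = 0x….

[0] flags=0010 → (cmp)
[1] flags=0010 GT?T → r1=0xe2
[2] flags=0010 EQ?F → skip
[3] flags=0010 → (cmp)
[4] flags=0010 MI?F → skip
[5] flags=0010 CS?T → r1=0x52
[6] flags=0010 PL?T → r2=0x5c
[7] flags=0010 → (cmp)
[8] flags=0010 CC?F → skip
[9] flags=0010 CC?F → skip
[10] flags=0010 HI?T → r2=0xd1

VAL = 0x52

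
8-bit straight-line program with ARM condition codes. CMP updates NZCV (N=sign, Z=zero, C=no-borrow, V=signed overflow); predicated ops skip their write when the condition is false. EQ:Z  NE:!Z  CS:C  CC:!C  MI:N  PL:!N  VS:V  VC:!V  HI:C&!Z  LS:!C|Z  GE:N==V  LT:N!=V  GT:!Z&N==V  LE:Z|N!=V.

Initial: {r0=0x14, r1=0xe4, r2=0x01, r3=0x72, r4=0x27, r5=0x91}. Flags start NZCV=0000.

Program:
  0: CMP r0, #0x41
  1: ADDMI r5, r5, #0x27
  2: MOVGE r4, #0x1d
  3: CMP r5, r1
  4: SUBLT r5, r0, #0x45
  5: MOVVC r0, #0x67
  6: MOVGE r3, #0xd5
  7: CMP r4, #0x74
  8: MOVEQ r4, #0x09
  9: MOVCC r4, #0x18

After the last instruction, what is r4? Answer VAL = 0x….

VAL = 0x18

0: ✓ CMP  NZCV=1000
1: ✓ ADDMI  r5←0xb8
2: · MOVGE
3: ✓ CMP  NZCV=1000
4: ✓ SUBLT  r5←0xcf
5: ✓ MOVVC  r0←0x67
6: · MOVGE
7: ✓ CMP  NZCV=1000
8: · MOVEQ
9: ✓ MOVCC  r4←0x18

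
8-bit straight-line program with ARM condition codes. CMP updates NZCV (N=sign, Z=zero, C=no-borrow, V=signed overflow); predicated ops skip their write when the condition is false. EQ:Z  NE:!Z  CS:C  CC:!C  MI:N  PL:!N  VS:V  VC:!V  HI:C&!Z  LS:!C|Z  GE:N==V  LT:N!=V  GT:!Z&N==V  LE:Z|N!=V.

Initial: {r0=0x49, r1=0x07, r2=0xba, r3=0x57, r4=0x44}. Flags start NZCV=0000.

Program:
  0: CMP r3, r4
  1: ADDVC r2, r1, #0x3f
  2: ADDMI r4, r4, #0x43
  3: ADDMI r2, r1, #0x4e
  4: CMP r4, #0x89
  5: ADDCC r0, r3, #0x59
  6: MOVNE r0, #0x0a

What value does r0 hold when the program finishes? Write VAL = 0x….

0: ✓ CMP  NZCV=0010
1: ✓ ADDVC  r2←0x46
2: · ADDMI
3: · ADDMI
4: ✓ CMP  NZCV=1001
5: ✓ ADDCC  r0←0xb0
6: ✓ MOVNE  r0←0x0a

VAL = 0x0a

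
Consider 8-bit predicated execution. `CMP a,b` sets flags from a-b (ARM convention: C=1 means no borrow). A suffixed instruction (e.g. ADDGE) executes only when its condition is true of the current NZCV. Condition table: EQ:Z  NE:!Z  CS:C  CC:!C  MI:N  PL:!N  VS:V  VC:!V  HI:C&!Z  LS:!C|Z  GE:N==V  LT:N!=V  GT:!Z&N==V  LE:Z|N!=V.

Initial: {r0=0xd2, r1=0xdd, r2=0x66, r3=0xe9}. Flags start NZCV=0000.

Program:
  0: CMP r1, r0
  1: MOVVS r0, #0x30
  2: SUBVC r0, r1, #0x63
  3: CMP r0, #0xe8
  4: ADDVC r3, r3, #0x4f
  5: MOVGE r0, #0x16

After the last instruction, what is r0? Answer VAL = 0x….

[0] flags=0010 → (cmp)
[1] flags=0010 VS?F → skip
[2] flags=0010 VC?T → r0=0x7a
[3] flags=1001 → (cmp)
[4] flags=1001 VC?F → skip
[5] flags=1001 GE?T → r0=0x16

VAL = 0x16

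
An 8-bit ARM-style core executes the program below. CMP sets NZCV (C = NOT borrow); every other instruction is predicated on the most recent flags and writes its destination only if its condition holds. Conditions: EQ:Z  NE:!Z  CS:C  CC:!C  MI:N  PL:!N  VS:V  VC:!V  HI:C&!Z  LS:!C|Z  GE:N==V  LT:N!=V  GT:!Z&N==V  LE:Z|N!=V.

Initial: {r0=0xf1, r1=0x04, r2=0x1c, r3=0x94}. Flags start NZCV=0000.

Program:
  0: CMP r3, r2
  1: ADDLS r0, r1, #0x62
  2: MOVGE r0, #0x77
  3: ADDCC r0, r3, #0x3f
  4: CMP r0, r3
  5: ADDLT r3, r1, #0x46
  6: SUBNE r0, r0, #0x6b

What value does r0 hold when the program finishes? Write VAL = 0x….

VAL = 0x86

[0] flags=0011 → (cmp)
[1] flags=0011 LS?F → skip
[2] flags=0011 GE?F → skip
[3] flags=0011 CC?F → skip
[4] flags=0010 → (cmp)
[5] flags=0010 LT?F → skip
[6] flags=0010 NE?T → r0=0x86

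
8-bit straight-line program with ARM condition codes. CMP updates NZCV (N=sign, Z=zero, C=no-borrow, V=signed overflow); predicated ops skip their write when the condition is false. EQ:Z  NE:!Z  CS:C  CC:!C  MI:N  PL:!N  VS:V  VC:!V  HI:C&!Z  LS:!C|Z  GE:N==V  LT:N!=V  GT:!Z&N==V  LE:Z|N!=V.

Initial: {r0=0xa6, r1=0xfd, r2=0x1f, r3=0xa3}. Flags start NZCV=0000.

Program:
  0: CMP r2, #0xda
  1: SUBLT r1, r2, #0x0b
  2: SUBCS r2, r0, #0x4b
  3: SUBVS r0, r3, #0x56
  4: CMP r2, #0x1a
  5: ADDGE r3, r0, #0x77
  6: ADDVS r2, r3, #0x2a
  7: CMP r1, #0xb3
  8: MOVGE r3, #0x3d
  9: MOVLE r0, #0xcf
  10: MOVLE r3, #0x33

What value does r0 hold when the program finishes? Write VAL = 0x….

VAL = 0xa6

0: ✓ CMP  NZCV=0000
1: · SUBLT
2: · SUBCS
3: · SUBVS
4: ✓ CMP  NZCV=0010
5: ✓ ADDGE  r3←0x1d
6: · ADDVS
7: ✓ CMP  NZCV=0010
8: ✓ MOVGE  r3←0x3d
9: · MOVLE
10: · MOVLE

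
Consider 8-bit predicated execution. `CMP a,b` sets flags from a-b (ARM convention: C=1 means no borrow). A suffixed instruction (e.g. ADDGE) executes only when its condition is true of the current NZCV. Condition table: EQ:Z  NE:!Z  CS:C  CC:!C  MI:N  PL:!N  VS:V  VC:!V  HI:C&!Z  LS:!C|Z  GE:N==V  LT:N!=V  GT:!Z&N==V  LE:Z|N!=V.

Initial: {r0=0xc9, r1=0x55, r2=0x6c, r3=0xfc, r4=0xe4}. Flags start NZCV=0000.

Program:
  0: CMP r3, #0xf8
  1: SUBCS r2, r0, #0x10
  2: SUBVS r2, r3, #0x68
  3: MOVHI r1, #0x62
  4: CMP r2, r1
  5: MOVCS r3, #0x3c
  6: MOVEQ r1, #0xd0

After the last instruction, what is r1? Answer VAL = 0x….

VAL = 0x62

[0] flags=0010 → (cmp)
[1] flags=0010 CS?T → r2=0xb9
[2] flags=0010 VS?F → skip
[3] flags=0010 HI?T → r1=0x62
[4] flags=0011 → (cmp)
[5] flags=0011 CS?T → r3=0x3c
[6] flags=0011 EQ?F → skip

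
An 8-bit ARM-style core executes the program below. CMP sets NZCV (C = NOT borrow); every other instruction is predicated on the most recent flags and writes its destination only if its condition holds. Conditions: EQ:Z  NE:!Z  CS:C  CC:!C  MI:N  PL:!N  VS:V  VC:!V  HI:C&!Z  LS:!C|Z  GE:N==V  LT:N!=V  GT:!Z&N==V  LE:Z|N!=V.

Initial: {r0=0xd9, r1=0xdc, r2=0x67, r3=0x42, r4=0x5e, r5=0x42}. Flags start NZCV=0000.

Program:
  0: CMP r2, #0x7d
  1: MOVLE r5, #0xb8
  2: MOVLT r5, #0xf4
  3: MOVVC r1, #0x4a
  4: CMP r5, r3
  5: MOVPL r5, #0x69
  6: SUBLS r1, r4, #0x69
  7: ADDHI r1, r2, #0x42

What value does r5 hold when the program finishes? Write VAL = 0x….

0: ✓ CMP  NZCV=1000
1: ✓ MOVLE  r5←0xb8
2: ✓ MOVLT  r5←0xf4
3: ✓ MOVVC  r1←0x4a
4: ✓ CMP  NZCV=1010
5: · MOVPL
6: · SUBLS
7: ✓ ADDHI  r1←0xa9

VAL = 0xf4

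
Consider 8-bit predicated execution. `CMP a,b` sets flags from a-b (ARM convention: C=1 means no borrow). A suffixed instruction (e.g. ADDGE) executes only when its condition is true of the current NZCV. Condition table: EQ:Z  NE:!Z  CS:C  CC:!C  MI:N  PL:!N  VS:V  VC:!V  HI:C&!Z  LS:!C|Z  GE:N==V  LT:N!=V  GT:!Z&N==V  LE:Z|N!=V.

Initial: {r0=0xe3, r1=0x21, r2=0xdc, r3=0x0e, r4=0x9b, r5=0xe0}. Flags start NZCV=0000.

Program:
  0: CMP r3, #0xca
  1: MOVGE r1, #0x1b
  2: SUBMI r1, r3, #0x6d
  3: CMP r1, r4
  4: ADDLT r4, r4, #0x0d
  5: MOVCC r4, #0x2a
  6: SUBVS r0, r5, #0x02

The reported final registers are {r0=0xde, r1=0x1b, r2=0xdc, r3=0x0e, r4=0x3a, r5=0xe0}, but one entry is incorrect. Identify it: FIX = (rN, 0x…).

0: ✓ CMP  NZCV=0000
1: ✓ MOVGE  r1←0x1b
2: · SUBMI
3: ✓ CMP  NZCV=1001
4: · ADDLT
5: ✓ MOVCC  r4←0x2a
6: ✓ SUBVS  r0←0xde

FIX = (r4, 0x2a)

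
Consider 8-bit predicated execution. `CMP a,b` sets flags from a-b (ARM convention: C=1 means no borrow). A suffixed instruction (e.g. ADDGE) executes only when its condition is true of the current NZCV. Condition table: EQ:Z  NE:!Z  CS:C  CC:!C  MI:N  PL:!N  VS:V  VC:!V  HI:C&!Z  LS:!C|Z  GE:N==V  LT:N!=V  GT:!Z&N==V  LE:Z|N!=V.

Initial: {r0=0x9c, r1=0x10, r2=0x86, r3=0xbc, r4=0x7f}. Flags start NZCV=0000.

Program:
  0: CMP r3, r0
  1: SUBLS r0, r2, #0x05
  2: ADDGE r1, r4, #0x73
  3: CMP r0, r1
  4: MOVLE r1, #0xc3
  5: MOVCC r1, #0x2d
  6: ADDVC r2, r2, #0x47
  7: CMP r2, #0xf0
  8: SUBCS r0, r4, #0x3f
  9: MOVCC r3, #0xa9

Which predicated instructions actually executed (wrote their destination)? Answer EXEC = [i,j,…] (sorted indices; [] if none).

[0] flags=0010 → (cmp)
[1] flags=0010 LS?F → skip
[2] flags=0010 GE?T → r1=0xf2
[3] flags=1000 → (cmp)
[4] flags=1000 LE?T → r1=0xc3
[5] flags=1000 CC?T → r1=0x2d
[6] flags=1000 VC?T → r2=0xcd
[7] flags=1000 → (cmp)
[8] flags=1000 CS?F → skip
[9] flags=1000 CC?T → r3=0xa9

EXEC = [2,4,5,6,9]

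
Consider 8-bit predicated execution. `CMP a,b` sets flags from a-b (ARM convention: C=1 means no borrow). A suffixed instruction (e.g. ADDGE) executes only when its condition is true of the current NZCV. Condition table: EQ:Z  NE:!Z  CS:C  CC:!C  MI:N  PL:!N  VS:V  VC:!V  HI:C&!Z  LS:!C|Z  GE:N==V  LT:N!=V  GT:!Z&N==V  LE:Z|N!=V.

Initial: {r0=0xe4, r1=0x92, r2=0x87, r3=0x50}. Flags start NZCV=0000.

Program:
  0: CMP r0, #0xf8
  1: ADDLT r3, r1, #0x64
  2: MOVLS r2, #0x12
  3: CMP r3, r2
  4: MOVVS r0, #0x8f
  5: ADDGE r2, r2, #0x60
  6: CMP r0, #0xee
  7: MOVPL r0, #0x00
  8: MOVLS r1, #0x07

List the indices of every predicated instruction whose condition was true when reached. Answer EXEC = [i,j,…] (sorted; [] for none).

[0] flags=1000 → (cmp)
[1] flags=1000 LT?T → r3=0xf6
[2] flags=1000 LS?T → r2=0x12
[3] flags=1010 → (cmp)
[4] flags=1010 VS?F → skip
[5] flags=1010 GE?F → skip
[6] flags=1000 → (cmp)
[7] flags=1000 PL?F → skip
[8] flags=1000 LS?T → r1=0x07

EXEC = [1,2,8]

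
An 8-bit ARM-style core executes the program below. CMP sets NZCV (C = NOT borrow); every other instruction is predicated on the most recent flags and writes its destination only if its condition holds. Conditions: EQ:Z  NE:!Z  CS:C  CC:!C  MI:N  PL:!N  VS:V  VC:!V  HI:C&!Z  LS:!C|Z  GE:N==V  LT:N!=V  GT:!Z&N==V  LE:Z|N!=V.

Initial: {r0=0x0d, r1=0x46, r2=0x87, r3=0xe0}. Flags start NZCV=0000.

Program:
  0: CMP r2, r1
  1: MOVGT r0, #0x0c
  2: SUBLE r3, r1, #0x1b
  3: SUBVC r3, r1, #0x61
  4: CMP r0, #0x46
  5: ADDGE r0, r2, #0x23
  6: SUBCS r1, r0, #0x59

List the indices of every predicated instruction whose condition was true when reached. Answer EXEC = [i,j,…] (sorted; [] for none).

0: ✓ CMP  NZCV=0011
1: · MOVGT
2: ✓ SUBLE  r3←0x2b
3: · SUBVC
4: ✓ CMP  NZCV=1000
5: · ADDGE
6: · SUBCS

EXEC = [2]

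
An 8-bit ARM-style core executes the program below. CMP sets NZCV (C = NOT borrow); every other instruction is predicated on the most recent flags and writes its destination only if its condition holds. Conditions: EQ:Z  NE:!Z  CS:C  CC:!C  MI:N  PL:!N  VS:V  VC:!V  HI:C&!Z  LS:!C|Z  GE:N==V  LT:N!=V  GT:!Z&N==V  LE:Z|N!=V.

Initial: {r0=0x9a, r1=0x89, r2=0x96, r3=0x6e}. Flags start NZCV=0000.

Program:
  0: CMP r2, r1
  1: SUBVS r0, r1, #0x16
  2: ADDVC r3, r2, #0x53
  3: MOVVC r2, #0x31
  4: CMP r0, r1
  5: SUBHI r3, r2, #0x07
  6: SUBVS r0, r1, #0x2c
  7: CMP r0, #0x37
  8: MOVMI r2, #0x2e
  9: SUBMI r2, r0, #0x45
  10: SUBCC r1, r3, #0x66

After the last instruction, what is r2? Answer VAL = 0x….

VAL = 0x31

0: ✓ CMP  NZCV=0010
1: · SUBVS
2: ✓ ADDVC  r3←0xe9
3: ✓ MOVVC  r2←0x31
4: ✓ CMP  NZCV=0010
5: ✓ SUBHI  r3←0x2a
6: · SUBVS
7: ✓ CMP  NZCV=0011
8: · MOVMI
9: · SUBMI
10: · SUBCC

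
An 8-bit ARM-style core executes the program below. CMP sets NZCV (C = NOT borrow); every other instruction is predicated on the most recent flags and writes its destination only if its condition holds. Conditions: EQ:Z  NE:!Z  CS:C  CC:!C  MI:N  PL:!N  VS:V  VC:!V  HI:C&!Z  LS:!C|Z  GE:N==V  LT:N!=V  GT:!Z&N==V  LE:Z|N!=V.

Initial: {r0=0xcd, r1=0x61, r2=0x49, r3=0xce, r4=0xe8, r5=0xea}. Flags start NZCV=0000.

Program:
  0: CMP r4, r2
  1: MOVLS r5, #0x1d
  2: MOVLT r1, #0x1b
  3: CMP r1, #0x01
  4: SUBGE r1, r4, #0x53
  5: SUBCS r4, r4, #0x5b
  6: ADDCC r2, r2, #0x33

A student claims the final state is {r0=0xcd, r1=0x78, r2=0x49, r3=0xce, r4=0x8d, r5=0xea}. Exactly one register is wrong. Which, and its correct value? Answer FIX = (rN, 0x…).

FIX = (r1, 0x95)

[0] flags=1010 → (cmp)
[1] flags=1010 LS?F → skip
[2] flags=1010 LT?T → r1=0x1b
[3] flags=0010 → (cmp)
[4] flags=0010 GE?T → r1=0x95
[5] flags=0010 CS?T → r4=0x8d
[6] flags=0010 CC?F → skip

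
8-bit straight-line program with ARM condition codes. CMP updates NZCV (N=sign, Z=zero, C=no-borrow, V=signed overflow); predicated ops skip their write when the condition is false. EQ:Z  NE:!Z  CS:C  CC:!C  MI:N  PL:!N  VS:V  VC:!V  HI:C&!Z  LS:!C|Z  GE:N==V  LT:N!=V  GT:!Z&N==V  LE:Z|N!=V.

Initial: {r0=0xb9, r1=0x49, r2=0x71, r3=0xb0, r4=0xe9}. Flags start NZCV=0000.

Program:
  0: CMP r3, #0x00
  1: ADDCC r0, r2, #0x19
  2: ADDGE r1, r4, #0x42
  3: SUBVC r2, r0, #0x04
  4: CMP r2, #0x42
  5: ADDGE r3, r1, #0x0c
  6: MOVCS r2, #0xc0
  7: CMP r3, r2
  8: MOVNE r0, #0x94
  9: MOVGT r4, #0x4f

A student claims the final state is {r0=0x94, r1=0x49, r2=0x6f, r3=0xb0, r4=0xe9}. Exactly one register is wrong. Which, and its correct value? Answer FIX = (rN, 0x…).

FIX = (r2, 0xc0)

0: ✓ CMP  NZCV=1010
1: · ADDCC
2: · ADDGE
3: ✓ SUBVC  r2←0xb5
4: ✓ CMP  NZCV=0011
5: · ADDGE
6: ✓ MOVCS  r2←0xc0
7: ✓ CMP  NZCV=1000
8: ✓ MOVNE  r0←0x94
9: · MOVGT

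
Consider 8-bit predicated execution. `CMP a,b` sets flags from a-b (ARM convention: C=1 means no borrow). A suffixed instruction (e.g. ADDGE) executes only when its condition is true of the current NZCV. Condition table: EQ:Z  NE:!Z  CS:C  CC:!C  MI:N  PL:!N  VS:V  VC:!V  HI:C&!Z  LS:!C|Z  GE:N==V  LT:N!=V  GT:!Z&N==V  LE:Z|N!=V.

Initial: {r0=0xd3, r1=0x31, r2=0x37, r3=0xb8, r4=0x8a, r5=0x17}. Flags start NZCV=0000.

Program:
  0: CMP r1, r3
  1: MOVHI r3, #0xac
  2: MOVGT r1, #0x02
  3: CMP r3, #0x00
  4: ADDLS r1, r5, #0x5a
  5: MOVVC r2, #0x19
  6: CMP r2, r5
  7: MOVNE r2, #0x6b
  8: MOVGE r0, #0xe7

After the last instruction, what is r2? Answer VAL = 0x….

0: ✓ CMP  NZCV=0000
1: · MOVHI
2: ✓ MOVGT  r1←0x02
3: ✓ CMP  NZCV=1010
4: · ADDLS
5: ✓ MOVVC  r2←0x19
6: ✓ CMP  NZCV=0010
7: ✓ MOVNE  r2←0x6b
8: ✓ MOVGE  r0←0xe7

VAL = 0x6b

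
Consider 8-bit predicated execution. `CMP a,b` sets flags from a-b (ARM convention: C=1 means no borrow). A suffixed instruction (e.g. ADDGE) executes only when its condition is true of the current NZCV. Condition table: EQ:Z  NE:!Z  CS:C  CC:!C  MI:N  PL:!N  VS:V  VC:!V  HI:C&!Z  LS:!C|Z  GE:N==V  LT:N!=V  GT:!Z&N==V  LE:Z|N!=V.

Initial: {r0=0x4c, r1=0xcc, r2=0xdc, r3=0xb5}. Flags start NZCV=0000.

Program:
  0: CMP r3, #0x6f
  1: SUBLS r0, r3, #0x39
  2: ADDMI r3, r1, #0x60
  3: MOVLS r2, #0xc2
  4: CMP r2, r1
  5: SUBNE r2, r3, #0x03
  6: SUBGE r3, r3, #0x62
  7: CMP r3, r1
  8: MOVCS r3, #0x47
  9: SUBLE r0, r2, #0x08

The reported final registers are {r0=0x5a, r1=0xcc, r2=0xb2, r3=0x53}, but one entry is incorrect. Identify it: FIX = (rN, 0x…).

FIX = (r0, 0x4c)

0: ✓ CMP  NZCV=0011
1: · SUBLS
2: · ADDMI
3: · MOVLS
4: ✓ CMP  NZCV=0010
5: ✓ SUBNE  r2←0xb2
6: ✓ SUBGE  r3←0x53
7: ✓ CMP  NZCV=1001
8: · MOVCS
9: · SUBLE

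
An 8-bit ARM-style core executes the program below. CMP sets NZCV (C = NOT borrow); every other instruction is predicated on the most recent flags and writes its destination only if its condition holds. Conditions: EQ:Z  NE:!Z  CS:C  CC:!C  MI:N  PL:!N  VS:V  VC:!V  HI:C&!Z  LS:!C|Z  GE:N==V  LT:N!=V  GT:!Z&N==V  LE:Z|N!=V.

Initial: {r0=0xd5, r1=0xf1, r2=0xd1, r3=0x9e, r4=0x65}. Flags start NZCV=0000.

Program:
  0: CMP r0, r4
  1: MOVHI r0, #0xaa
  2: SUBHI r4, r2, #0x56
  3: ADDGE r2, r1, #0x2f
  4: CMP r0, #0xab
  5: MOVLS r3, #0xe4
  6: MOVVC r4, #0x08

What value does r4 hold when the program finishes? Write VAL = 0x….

0: ✓ CMP  NZCV=0011
1: ✓ MOVHI  r0←0xaa
2: ✓ SUBHI  r4←0x7b
3: · ADDGE
4: ✓ CMP  NZCV=1000
5: ✓ MOVLS  r3←0xe4
6: ✓ MOVVC  r4←0x08

VAL = 0x08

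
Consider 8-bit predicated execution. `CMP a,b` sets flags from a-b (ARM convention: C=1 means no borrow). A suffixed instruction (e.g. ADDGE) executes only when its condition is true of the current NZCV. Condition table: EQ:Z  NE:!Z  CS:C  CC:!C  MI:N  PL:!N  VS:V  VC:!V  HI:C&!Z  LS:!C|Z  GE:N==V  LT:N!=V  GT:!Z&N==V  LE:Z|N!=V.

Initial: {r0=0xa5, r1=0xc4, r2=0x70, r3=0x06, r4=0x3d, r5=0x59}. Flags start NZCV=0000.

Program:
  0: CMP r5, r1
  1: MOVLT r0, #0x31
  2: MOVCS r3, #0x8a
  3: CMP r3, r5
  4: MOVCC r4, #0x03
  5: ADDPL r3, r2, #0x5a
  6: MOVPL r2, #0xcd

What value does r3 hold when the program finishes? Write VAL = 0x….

VAL = 0x06

[0] flags=1001 → (cmp)
[1] flags=1001 LT?F → skip
[2] flags=1001 CS?F → skip
[3] flags=1000 → (cmp)
[4] flags=1000 CC?T → r4=0x03
[5] flags=1000 PL?F → skip
[6] flags=1000 PL?F → skip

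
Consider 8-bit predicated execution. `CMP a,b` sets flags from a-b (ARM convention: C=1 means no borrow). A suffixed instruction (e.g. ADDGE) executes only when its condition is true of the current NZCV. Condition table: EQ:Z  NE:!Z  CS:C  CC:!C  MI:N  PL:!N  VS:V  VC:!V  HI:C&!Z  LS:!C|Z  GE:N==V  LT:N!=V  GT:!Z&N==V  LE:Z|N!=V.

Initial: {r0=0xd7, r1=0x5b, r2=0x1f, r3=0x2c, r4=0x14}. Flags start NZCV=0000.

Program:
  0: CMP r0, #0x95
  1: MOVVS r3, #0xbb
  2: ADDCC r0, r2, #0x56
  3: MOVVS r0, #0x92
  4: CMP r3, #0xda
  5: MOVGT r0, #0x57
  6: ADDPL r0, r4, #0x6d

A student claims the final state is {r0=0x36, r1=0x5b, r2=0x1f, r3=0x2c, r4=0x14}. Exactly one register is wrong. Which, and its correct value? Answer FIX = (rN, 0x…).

0: ✓ CMP  NZCV=0010
1: · MOVVS
2: · ADDCC
3: · MOVVS
4: ✓ CMP  NZCV=0000
5: ✓ MOVGT  r0←0x57
6: ✓ ADDPL  r0←0x81

FIX = (r0, 0x81)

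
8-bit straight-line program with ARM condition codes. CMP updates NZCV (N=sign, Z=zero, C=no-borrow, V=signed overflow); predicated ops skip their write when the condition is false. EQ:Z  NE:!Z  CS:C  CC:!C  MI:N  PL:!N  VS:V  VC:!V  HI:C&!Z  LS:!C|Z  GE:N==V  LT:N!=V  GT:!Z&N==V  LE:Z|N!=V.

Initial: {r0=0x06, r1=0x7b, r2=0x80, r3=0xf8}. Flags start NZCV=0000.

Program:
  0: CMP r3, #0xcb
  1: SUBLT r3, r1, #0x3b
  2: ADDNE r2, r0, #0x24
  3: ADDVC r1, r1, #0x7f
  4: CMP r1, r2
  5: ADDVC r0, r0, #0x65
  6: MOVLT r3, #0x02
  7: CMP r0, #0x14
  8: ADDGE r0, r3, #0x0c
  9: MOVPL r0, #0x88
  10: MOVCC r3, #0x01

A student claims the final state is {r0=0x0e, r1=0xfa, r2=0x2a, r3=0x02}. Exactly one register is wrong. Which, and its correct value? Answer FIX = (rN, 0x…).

FIX = (r0, 0x88)

[0] flags=0010 → (cmp)
[1] flags=0010 LT?F → skip
[2] flags=0010 NE?T → r2=0x2a
[3] flags=0010 VC?T → r1=0xfa
[4] flags=1010 → (cmp)
[5] flags=1010 VC?T → r0=0x6b
[6] flags=1010 LT?T → r3=0x02
[7] flags=0010 → (cmp)
[8] flags=0010 GE?T → r0=0x0e
[9] flags=0010 PL?T → r0=0x88
[10] flags=0010 CC?F → skip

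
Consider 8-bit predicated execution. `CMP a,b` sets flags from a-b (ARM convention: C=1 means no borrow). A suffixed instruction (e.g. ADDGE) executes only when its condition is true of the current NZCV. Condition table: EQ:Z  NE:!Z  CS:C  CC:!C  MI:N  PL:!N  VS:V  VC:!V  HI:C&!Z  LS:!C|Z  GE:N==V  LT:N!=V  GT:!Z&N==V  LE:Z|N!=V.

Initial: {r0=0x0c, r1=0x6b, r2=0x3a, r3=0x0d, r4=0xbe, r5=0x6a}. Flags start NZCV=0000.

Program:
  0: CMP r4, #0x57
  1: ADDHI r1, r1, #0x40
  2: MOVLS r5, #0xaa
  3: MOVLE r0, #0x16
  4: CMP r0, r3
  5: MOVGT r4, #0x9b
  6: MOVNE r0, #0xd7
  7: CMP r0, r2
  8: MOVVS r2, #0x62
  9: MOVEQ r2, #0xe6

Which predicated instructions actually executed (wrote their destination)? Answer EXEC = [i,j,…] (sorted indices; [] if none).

EXEC = [1,3,5,6]

[0] flags=0011 → (cmp)
[1] flags=0011 HI?T → r1=0xab
[2] flags=0011 LS?F → skip
[3] flags=0011 LE?T → r0=0x16
[4] flags=0010 → (cmp)
[5] flags=0010 GT?T → r4=0x9b
[6] flags=0010 NE?T → r0=0xd7
[7] flags=1010 → (cmp)
[8] flags=1010 VS?F → skip
[9] flags=1010 EQ?F → skip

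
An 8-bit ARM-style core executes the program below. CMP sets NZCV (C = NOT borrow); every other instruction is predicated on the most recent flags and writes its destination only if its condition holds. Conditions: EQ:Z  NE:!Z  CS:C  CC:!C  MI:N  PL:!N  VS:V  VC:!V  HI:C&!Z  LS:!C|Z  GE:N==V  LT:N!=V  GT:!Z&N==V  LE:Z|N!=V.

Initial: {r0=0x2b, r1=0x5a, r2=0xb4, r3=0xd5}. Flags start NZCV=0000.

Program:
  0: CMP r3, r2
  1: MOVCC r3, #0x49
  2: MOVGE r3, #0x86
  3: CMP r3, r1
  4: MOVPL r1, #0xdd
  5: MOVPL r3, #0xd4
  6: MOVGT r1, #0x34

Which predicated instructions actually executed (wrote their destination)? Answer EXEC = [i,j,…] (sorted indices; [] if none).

[0] flags=0010 → (cmp)
[1] flags=0010 CC?F → skip
[2] flags=0010 GE?T → r3=0x86
[3] flags=0011 → (cmp)
[4] flags=0011 PL?T → r1=0xdd
[5] flags=0011 PL?T → r3=0xd4
[6] flags=0011 GT?F → skip

EXEC = [2,4,5]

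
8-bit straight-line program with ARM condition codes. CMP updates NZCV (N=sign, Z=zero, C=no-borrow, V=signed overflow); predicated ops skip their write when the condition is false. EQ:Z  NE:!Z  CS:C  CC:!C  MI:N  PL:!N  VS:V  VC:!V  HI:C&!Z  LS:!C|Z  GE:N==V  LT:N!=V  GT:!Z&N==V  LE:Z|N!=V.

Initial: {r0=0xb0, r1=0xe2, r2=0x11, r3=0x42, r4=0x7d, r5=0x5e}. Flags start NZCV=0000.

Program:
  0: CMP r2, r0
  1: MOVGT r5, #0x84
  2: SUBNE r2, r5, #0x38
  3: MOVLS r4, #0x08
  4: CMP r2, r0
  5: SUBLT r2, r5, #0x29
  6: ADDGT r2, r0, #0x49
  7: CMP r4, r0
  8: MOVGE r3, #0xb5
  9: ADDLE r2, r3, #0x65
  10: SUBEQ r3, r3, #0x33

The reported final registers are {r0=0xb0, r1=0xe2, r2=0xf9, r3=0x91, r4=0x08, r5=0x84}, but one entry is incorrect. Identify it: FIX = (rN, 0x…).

FIX = (r3, 0xb5)

0: ✓ CMP  NZCV=0000
1: ✓ MOVGT  r5←0x84
2: ✓ SUBNE  r2←0x4c
3: ✓ MOVLS  r4←0x08
4: ✓ CMP  NZCV=1001
5: · SUBLT
6: ✓ ADDGT  r2←0xf9
7: ✓ CMP  NZCV=0000
8: ✓ MOVGE  r3←0xb5
9: · ADDLE
10: · SUBEQ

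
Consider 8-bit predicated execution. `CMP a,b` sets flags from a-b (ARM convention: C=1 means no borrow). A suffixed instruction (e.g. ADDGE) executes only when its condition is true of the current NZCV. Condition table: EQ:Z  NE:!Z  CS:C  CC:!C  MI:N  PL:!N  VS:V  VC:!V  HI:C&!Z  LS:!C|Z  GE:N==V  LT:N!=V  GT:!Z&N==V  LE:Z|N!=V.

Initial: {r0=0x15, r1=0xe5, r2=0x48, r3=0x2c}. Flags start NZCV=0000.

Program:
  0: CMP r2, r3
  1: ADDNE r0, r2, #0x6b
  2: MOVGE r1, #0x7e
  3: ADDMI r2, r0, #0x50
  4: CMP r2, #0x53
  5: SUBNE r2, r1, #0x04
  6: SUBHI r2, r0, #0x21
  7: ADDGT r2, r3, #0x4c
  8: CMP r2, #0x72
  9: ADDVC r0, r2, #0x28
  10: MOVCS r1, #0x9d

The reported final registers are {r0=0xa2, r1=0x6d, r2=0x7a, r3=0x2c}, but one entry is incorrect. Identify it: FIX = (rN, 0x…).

[0] flags=0010 → (cmp)
[1] flags=0010 NE?T → r0=0xb3
[2] flags=0010 GE?T → r1=0x7e
[3] flags=0010 MI?F → skip
[4] flags=1000 → (cmp)
[5] flags=1000 NE?T → r2=0x7a
[6] flags=1000 HI?F → skip
[7] flags=1000 GT?F → skip
[8] flags=0010 → (cmp)
[9] flags=0010 VC?T → r0=0xa2
[10] flags=0010 CS?T → r1=0x9d

FIX = (r1, 0x9d)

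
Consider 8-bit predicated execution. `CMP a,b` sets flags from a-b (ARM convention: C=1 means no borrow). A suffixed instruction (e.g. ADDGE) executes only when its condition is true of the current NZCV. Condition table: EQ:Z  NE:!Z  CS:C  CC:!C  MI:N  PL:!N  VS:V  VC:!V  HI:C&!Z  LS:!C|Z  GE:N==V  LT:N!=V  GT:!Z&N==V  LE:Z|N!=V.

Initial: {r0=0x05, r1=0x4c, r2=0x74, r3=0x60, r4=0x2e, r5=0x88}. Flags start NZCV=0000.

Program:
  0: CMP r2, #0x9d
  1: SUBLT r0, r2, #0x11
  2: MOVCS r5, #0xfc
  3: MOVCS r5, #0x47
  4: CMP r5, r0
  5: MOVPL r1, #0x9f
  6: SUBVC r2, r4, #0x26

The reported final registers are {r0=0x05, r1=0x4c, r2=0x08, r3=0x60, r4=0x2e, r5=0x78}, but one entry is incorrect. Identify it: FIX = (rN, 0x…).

[0] flags=1001 → (cmp)
[1] flags=1001 LT?F → skip
[2] flags=1001 CS?F → skip
[3] flags=1001 CS?F → skip
[4] flags=1010 → (cmp)
[5] flags=1010 PL?F → skip
[6] flags=1010 VC?T → r2=0x08

FIX = (r5, 0x88)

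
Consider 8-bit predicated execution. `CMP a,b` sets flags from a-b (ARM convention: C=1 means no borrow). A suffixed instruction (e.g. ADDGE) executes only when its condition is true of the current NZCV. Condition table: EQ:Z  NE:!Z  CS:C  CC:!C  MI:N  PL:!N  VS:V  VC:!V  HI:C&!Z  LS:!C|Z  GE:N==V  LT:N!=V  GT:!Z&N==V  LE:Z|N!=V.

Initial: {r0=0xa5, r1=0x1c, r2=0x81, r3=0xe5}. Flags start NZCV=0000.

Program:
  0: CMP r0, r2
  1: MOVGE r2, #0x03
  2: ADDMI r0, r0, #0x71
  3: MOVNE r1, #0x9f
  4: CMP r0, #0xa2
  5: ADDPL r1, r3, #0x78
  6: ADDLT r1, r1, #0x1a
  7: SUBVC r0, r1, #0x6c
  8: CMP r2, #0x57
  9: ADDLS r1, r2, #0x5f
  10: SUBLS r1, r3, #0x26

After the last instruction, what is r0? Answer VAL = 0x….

0: ✓ CMP  NZCV=0010
1: ✓ MOVGE  r2←0x03
2: · ADDMI
3: ✓ MOVNE  r1←0x9f
4: ✓ CMP  NZCV=0010
5: ✓ ADDPL  r1←0x5d
6: · ADDLT
7: ✓ SUBVC  r0←0xf1
8: ✓ CMP  NZCV=1000
9: ✓ ADDLS  r1←0x62
10: ✓ SUBLS  r1←0xbf

VAL = 0xf1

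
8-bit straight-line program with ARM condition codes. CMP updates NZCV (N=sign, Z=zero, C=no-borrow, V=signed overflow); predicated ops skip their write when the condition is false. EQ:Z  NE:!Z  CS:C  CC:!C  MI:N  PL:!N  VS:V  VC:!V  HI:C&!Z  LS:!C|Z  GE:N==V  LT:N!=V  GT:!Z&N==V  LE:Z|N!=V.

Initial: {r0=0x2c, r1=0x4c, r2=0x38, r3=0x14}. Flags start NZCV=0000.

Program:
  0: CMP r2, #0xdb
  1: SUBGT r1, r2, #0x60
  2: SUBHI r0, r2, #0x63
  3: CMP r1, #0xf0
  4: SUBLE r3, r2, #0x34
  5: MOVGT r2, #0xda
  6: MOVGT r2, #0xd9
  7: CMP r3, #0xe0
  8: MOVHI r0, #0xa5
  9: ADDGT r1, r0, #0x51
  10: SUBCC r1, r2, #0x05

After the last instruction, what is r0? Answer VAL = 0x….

0: ✓ CMP  NZCV=0000
1: ✓ SUBGT  r1←0xd8
2: · SUBHI
3: ✓ CMP  NZCV=1000
4: ✓ SUBLE  r3←0x04
5: · MOVGT
6: · MOVGT
7: ✓ CMP  NZCV=0000
8: · MOVHI
9: ✓ ADDGT  r1←0x7d
10: ✓ SUBCC  r1←0x33

VAL = 0x2c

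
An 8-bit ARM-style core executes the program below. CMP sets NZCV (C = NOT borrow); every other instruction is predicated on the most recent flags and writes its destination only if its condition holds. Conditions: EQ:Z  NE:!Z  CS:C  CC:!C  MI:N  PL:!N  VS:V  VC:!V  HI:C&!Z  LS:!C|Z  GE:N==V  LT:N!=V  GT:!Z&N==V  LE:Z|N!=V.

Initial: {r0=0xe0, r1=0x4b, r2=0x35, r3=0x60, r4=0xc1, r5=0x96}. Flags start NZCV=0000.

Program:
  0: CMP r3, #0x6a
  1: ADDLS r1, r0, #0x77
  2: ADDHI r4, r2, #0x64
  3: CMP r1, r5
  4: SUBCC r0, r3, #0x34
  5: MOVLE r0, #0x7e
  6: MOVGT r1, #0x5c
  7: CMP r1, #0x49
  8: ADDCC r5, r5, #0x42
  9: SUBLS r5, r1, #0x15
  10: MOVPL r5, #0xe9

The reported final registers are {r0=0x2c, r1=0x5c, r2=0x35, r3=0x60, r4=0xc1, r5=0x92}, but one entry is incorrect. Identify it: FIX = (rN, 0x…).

0: ✓ CMP  NZCV=1000
1: ✓ ADDLS  r1←0x57
2: · ADDHI
3: ✓ CMP  NZCV=1001
4: ✓ SUBCC  r0←0x2c
5: · MOVLE
6: ✓ MOVGT  r1←0x5c
7: ✓ CMP  NZCV=0010
8: · ADDCC
9: · SUBLS
10: ✓ MOVPL  r5←0xe9

FIX = (r5, 0xe9)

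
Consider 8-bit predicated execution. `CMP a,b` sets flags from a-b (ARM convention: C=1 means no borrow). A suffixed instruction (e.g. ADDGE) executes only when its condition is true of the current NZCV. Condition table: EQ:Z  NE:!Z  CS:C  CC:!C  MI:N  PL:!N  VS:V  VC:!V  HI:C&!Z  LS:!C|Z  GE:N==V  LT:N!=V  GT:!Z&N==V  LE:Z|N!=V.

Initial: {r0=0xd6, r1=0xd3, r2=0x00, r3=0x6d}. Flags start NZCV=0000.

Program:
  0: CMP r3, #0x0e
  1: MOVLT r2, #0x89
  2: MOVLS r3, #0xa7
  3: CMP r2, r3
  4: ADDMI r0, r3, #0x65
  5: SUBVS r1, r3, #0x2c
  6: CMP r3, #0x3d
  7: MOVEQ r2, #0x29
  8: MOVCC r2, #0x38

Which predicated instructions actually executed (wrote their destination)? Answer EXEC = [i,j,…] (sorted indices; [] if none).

EXEC = [4]

0: ✓ CMP  NZCV=0010
1: · MOVLT
2: · MOVLS
3: ✓ CMP  NZCV=1000
4: ✓ ADDMI  r0←0xd2
5: · SUBVS
6: ✓ CMP  NZCV=0010
7: · MOVEQ
8: · MOVCC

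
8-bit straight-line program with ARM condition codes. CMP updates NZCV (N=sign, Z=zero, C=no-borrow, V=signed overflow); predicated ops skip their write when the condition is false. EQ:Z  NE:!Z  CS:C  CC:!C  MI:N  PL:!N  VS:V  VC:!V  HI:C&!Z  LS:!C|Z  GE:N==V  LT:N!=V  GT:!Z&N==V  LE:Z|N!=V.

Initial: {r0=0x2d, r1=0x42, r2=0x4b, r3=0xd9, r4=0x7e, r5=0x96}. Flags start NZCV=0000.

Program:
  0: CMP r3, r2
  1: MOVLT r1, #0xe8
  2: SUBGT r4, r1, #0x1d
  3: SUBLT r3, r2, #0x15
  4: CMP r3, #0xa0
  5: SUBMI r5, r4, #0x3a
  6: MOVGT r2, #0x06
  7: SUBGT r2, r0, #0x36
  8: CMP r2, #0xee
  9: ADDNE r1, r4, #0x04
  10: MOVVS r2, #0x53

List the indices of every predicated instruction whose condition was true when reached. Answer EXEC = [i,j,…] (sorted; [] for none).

0: ✓ CMP  NZCV=1010
1: ✓ MOVLT  r1←0xe8
2: · SUBGT
3: ✓ SUBLT  r3←0x36
4: ✓ CMP  NZCV=1001
5: ✓ SUBMI  r5←0x44
6: ✓ MOVGT  r2←0x06
7: ✓ SUBGT  r2←0xf7
8: ✓ CMP  NZCV=0010
9: ✓ ADDNE  r1←0x82
10: · MOVVS

EXEC = [1,3,5,6,7,9]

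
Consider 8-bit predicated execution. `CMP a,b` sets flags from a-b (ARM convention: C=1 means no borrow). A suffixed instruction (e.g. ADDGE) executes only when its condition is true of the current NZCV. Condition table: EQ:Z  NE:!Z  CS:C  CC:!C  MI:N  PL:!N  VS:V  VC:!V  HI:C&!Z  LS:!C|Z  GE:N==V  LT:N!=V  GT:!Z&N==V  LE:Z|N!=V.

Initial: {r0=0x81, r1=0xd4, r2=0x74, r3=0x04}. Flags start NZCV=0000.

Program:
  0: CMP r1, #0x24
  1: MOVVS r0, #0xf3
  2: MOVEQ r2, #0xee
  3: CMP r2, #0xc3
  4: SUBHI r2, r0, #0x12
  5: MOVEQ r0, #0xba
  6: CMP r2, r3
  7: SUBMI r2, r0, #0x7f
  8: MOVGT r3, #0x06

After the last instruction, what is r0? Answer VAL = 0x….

0: ✓ CMP  NZCV=1010
1: · MOVVS
2: · MOVEQ
3: ✓ CMP  NZCV=1001
4: · SUBHI
5: · MOVEQ
6: ✓ CMP  NZCV=0010
7: · SUBMI
8: ✓ MOVGT  r3←0x06

VAL = 0x81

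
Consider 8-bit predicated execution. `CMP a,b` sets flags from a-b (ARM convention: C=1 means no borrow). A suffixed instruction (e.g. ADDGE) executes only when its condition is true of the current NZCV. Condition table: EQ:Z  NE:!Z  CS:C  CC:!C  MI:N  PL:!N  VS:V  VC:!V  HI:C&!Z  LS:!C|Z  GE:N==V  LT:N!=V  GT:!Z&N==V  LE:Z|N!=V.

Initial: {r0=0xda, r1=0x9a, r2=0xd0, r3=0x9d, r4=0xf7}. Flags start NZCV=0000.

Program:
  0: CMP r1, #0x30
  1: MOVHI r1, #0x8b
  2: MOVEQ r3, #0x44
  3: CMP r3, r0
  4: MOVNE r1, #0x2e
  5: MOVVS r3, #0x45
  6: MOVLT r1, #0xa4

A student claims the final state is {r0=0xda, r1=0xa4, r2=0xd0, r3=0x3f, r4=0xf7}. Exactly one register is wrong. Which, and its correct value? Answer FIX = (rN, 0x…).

FIX = (r3, 0x9d)

[0] flags=0011 → (cmp)
[1] flags=0011 HI?T → r1=0x8b
[2] flags=0011 EQ?F → skip
[3] flags=1000 → (cmp)
[4] flags=1000 NE?T → r1=0x2e
[5] flags=1000 VS?F → skip
[6] flags=1000 LT?T → r1=0xa4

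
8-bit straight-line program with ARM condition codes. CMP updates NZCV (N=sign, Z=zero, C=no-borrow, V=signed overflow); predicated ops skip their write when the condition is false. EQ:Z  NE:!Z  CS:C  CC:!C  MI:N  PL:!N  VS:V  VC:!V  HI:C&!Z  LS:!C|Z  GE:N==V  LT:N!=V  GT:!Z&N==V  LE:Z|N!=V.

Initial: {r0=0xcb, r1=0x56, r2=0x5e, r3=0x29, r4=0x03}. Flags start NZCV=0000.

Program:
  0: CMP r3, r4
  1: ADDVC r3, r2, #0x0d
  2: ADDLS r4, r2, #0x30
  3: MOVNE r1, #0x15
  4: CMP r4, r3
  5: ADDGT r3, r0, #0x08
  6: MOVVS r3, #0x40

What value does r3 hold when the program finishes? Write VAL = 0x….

VAL = 0x6b

0: ✓ CMP  NZCV=0010
1: ✓ ADDVC  r3←0x6b
2: · ADDLS
3: ✓ MOVNE  r1←0x15
4: ✓ CMP  NZCV=1000
5: · ADDGT
6: · MOVVS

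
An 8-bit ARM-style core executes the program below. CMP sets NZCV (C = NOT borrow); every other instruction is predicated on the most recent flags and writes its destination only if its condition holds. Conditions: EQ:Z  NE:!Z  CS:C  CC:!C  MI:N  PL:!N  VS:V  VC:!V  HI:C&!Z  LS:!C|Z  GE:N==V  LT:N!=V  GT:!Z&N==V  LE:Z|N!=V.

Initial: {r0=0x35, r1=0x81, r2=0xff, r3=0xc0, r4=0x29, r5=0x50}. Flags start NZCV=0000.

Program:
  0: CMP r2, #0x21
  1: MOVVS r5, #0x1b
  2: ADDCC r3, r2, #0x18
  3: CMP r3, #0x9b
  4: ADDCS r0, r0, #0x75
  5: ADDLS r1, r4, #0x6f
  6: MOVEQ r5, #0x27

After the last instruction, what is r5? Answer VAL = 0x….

0: ✓ CMP  NZCV=1010
1: · MOVVS
2: · ADDCC
3: ✓ CMP  NZCV=0010
4: ✓ ADDCS  r0←0xaa
5: · ADDLS
6: · MOVEQ

VAL = 0x50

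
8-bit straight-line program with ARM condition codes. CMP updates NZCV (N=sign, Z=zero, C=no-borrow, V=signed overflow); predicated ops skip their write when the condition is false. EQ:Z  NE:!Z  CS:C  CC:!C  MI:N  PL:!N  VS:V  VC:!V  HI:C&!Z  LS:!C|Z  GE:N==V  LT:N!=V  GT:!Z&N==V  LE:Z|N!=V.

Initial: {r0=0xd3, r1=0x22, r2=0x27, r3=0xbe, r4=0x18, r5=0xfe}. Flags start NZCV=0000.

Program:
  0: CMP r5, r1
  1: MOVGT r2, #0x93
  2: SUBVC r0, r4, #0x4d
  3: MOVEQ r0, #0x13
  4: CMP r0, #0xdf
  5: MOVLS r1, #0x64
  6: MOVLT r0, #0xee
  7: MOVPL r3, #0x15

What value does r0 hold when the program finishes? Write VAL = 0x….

VAL = 0xee

[0] flags=1010 → (cmp)
[1] flags=1010 GT?F → skip
[2] flags=1010 VC?T → r0=0xcb
[3] flags=1010 EQ?F → skip
[4] flags=1000 → (cmp)
[5] flags=1000 LS?T → r1=0x64
[6] flags=1000 LT?T → r0=0xee
[7] flags=1000 PL?F → skip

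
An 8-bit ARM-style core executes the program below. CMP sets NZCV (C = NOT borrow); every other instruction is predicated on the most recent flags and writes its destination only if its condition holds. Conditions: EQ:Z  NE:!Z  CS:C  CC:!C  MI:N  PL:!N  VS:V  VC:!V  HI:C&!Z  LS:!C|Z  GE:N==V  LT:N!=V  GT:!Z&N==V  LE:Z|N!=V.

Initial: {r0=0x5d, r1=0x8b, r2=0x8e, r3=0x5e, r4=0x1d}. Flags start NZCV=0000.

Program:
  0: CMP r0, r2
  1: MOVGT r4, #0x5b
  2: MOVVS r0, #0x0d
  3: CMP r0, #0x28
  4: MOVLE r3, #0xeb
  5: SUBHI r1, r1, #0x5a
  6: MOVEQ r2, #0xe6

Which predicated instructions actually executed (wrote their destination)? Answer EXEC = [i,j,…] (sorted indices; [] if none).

EXEC = [1,2,4]

[0] flags=1001 → (cmp)
[1] flags=1001 GT?T → r4=0x5b
[2] flags=1001 VS?T → r0=0x0d
[3] flags=1000 → (cmp)
[4] flags=1000 LE?T → r3=0xeb
[5] flags=1000 HI?F → skip
[6] flags=1000 EQ?F → skip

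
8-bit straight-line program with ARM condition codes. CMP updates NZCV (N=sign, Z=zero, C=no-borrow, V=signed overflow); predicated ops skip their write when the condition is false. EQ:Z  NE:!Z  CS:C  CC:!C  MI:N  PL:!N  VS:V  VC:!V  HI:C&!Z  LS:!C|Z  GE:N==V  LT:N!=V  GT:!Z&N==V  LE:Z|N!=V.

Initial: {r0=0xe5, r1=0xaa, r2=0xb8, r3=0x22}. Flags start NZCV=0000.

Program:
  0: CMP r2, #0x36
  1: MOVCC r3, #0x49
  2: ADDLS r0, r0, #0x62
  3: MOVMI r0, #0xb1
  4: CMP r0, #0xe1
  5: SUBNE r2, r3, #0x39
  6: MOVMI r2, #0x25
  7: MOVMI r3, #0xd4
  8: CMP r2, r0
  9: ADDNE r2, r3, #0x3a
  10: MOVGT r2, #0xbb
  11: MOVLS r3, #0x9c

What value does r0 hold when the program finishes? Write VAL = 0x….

VAL = 0xb1

[0] flags=1010 → (cmp)
[1] flags=1010 CC?F → skip
[2] flags=1010 LS?F → skip
[3] flags=1010 MI?T → r0=0xb1
[4] flags=1000 → (cmp)
[5] flags=1000 NE?T → r2=0xe9
[6] flags=1000 MI?T → r2=0x25
[7] flags=1000 MI?T → r3=0xd4
[8] flags=0000 → (cmp)
[9] flags=0000 NE?T → r2=0x0e
[10] flags=0000 GT?T → r2=0xbb
[11] flags=0000 LS?T → r3=0x9c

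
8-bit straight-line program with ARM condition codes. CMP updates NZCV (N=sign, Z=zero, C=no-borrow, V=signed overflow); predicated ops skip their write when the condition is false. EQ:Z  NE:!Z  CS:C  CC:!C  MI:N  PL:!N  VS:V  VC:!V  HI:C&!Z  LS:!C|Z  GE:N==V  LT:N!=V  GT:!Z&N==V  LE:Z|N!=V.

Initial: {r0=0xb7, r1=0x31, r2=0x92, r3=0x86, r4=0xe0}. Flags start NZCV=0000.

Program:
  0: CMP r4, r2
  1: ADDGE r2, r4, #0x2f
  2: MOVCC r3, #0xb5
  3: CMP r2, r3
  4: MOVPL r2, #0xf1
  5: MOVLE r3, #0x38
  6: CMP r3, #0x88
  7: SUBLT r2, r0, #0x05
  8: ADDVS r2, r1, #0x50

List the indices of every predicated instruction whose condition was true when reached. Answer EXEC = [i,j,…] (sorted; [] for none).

EXEC = [1,7]

0: ✓ CMP  NZCV=0010
1: ✓ ADDGE  r2←0x0f
2: · MOVCC
3: ✓ CMP  NZCV=1001
4: · MOVPL
5: · MOVLE
6: ✓ CMP  NZCV=1000
7: ✓ SUBLT  r2←0xb2
8: · ADDVS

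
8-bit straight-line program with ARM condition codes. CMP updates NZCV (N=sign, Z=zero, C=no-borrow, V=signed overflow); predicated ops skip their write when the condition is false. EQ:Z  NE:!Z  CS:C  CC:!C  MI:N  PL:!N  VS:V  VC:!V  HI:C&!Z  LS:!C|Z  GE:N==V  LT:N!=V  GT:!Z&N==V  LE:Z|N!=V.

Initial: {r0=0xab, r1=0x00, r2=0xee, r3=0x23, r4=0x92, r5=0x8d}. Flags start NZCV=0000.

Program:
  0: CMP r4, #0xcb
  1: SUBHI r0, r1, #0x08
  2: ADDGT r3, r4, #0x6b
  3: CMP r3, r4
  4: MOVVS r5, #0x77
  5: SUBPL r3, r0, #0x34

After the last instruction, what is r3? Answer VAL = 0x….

VAL = 0x23

0: ✓ CMP  NZCV=1000
1: · SUBHI
2: · ADDGT
3: ✓ CMP  NZCV=1001
4: ✓ MOVVS  r5←0x77
5: · SUBPL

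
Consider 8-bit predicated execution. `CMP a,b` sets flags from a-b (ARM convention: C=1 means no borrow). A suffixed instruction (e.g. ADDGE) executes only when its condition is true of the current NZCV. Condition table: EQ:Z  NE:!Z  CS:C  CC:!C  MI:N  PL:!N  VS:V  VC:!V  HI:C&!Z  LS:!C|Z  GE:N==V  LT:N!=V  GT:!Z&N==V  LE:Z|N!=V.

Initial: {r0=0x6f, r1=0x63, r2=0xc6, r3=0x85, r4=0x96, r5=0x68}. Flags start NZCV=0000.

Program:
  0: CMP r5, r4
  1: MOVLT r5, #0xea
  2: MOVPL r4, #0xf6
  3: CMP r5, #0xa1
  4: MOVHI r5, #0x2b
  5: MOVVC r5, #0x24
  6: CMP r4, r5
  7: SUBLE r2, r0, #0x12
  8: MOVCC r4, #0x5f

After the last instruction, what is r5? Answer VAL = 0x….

VAL = 0x68

0: ✓ CMP  NZCV=1001
1: · MOVLT
2: · MOVPL
3: ✓ CMP  NZCV=1001
4: · MOVHI
5: · MOVVC
6: ✓ CMP  NZCV=0011
7: ✓ SUBLE  r2←0x5d
8: · MOVCC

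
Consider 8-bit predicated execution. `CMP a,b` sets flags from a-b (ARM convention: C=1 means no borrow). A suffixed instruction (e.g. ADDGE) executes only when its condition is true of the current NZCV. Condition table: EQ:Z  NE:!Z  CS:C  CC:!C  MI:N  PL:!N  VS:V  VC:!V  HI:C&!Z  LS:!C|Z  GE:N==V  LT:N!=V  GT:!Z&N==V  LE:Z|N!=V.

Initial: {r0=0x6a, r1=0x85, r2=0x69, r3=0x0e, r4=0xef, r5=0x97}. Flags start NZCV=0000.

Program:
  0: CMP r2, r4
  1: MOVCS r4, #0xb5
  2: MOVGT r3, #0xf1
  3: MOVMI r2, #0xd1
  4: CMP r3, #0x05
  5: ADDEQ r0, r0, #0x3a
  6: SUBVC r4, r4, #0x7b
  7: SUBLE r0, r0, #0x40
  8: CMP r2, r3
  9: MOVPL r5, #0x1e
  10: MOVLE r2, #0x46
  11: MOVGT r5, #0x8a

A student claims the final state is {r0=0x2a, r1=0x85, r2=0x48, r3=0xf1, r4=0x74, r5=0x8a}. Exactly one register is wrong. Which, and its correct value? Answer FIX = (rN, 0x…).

0: ✓ CMP  NZCV=0000
1: · MOVCS
2: ✓ MOVGT  r3←0xf1
3: · MOVMI
4: ✓ CMP  NZCV=1010
5: · ADDEQ
6: ✓ SUBVC  r4←0x74
7: ✓ SUBLE  r0←0x2a
8: ✓ CMP  NZCV=0000
9: ✓ MOVPL  r5←0x1e
10: · MOVLE
11: ✓ MOVGT  r5←0x8a

FIX = (r2, 0x69)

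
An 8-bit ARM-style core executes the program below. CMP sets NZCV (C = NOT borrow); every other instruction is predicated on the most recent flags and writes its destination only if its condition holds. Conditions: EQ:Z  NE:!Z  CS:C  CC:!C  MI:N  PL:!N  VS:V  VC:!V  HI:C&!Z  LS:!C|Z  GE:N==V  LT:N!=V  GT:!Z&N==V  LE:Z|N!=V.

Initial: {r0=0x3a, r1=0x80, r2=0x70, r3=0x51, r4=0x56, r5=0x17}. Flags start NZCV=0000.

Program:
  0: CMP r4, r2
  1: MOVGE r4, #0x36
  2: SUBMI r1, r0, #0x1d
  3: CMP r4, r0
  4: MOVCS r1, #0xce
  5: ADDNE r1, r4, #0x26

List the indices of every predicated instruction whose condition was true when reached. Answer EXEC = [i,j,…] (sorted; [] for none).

0: ✓ CMP  NZCV=1000
1: · MOVGE
2: ✓ SUBMI  r1←0x1d
3: ✓ CMP  NZCV=0010
4: ✓ MOVCS  r1←0xce
5: ✓ ADDNE  r1←0x7c

EXEC = [2,4,5]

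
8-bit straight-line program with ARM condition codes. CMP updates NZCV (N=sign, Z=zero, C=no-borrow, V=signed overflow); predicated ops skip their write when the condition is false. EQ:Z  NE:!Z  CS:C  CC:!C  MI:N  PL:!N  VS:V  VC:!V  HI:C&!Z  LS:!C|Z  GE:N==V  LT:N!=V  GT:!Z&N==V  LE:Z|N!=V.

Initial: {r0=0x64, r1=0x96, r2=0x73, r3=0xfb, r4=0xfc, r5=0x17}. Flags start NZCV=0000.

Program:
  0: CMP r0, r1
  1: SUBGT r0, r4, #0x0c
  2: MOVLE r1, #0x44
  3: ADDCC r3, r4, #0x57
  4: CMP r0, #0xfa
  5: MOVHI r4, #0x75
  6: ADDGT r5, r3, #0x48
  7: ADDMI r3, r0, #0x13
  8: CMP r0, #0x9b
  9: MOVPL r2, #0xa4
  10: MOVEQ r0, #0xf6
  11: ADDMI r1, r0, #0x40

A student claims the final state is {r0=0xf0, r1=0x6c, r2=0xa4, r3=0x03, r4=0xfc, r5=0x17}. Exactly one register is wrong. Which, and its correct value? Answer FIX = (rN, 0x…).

0: ✓ CMP  NZCV=1001
1: ✓ SUBGT  r0←0xf0
2: · MOVLE
3: ✓ ADDCC  r3←0x53
4: ✓ CMP  NZCV=1000
5: · MOVHI
6: · ADDGT
7: ✓ ADDMI  r3←0x03
8: ✓ CMP  NZCV=0010
9: ✓ MOVPL  r2←0xa4
10: · MOVEQ
11: · ADDMI

FIX = (r1, 0x96)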